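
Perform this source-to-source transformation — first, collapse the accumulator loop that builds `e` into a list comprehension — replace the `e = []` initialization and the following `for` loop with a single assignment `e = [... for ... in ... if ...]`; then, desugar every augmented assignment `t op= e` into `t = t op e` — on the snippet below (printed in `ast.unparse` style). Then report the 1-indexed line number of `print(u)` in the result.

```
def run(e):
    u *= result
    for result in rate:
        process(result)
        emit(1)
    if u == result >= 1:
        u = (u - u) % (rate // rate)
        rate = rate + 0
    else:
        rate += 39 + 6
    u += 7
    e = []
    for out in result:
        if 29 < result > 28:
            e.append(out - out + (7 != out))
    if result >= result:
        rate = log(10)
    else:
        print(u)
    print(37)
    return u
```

Transformed code:
def run(e):
    u = u * result
    for result in rate:
        process(result)
        emit(1)
    if u == result >= 1:
        u = (u - u) % (rate // rate)
        rate = rate + 0
    else:
        rate = rate + (39 + 6)
    u = u + 7
    e = [out - out + (7 != out) for out in result if 29 < result > 28]
    if result >= result:
        rate = log(10)
    else:
        print(u)
    print(37)
    return u

16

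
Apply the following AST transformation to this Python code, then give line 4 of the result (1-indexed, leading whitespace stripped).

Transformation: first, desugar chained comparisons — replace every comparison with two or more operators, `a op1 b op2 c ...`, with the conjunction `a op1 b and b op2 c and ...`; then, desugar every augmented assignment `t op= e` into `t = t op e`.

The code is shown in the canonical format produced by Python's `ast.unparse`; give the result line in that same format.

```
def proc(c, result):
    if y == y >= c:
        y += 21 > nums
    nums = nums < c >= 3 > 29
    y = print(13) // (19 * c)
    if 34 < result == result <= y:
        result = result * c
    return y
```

Transformed code:
def proc(c, result):
    if y == y and y >= c:
        y = y + (21 > nums)
    nums = nums < c and c >= 3 and (3 > 29)
    y = print(13) // (19 * c)
    if 34 < result and result == result and (result <= y):
        result = result * c
    return y

nums = nums < c and c >= 3 and (3 > 29)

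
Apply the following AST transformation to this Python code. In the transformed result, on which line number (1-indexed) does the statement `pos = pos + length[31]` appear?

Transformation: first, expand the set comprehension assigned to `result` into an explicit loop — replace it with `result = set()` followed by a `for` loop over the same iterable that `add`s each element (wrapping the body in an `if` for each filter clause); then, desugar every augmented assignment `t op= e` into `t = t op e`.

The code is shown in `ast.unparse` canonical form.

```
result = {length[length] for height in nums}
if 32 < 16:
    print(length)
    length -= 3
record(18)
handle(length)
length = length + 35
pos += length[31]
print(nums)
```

Transformed code:
result = set()
for height in nums:
    result.add(length[length])
if 32 < 16:
    print(length)
    length = length - 3
record(18)
handle(length)
length = length + 35
pos = pos + length[31]
print(nums)

10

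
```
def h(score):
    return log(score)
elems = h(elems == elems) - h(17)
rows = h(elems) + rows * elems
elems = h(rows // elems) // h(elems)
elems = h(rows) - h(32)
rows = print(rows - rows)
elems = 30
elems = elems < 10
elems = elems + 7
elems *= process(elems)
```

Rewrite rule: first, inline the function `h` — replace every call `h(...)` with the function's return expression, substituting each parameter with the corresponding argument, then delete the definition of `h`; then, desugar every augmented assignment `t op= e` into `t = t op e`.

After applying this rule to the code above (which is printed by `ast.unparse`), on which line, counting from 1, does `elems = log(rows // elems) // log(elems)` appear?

Transformed code:
elems = log(elems == elems) - log(17)
rows = log(elems) + rows * elems
elems = log(rows // elems) // log(elems)
elems = log(rows) - log(32)
rows = print(rows - rows)
elems = 30
elems = elems < 10
elems = elems + 7
elems = elems * process(elems)

3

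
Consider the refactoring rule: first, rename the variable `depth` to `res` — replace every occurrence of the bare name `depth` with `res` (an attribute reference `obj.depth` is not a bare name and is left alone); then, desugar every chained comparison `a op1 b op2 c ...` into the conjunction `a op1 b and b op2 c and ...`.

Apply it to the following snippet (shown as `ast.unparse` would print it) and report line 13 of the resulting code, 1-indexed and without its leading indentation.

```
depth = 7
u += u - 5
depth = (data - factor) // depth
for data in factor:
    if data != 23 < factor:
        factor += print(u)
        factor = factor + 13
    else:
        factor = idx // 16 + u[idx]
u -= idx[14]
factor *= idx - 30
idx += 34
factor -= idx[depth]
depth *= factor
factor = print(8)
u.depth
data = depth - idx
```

factor -= idx[res]

Transformed code:
res = 7
u += u - 5
res = (data - factor) // res
for data in factor:
    if data != 23 and 23 < factor:
        factor += print(u)
        factor = factor + 13
    else:
        factor = idx // 16 + u[idx]
u -= idx[14]
factor *= idx - 30
idx += 34
factor -= idx[res]
res *= factor
factor = print(8)
u.depth
data = res - idx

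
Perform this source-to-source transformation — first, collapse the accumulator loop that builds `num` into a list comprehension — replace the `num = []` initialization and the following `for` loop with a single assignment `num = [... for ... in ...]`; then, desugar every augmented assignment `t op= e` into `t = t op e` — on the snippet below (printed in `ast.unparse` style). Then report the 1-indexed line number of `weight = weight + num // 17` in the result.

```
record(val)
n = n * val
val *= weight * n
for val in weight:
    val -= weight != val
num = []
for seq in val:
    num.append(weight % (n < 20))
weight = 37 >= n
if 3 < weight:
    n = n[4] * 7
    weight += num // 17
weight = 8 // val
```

Transformed code:
record(val)
n = n * val
val = val * (weight * n)
for val in weight:
    val = val - (weight != val)
num = [weight % (n < 20) for seq in val]
weight = 37 >= n
if 3 < weight:
    n = n[4] * 7
    weight = weight + num // 17
weight = 8 // val

10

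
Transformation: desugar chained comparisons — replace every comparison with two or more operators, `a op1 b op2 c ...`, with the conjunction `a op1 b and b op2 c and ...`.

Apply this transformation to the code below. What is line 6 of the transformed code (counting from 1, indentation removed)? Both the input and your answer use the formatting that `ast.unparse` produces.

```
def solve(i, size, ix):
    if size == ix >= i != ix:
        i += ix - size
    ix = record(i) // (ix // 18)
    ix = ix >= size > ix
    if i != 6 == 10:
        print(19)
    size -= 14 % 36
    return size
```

Transformed code:
def solve(i, size, ix):
    if size == ix and ix >= i and (i != ix):
        i += ix - size
    ix = record(i) // (ix // 18)
    ix = ix >= size and size > ix
    if i != 6 and 6 == 10:
        print(19)
    size -= 14 % 36
    return size

if i != 6 and 6 == 10:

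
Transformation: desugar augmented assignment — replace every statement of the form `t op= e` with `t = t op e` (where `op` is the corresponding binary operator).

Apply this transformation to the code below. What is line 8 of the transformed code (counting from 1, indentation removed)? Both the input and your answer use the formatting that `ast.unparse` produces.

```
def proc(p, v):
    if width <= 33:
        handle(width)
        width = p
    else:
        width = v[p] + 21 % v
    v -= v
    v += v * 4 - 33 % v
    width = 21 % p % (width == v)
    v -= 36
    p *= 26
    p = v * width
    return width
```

v = v + (v * 4 - 33 % v)

Transformed code:
def proc(p, v):
    if width <= 33:
        handle(width)
        width = p
    else:
        width = v[p] + 21 % v
    v = v - v
    v = v + (v * 4 - 33 % v)
    width = 21 % p % (width == v)
    v = v - 36
    p = p * 26
    p = v * width
    return width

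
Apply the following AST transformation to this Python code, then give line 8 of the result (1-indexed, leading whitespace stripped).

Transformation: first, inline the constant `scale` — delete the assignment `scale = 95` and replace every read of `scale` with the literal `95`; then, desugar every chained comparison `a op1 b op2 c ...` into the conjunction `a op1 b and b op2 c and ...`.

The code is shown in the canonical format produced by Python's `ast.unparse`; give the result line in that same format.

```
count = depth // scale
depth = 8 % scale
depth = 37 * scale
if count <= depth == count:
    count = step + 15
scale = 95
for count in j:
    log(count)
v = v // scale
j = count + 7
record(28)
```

v = v // 95

Transformed code:
count = depth // 95
depth = 8 % 95
depth = 37 * 95
if count <= depth and depth == count:
    count = step + 15
for count in j:
    log(count)
v = v // 95
j = count + 7
record(28)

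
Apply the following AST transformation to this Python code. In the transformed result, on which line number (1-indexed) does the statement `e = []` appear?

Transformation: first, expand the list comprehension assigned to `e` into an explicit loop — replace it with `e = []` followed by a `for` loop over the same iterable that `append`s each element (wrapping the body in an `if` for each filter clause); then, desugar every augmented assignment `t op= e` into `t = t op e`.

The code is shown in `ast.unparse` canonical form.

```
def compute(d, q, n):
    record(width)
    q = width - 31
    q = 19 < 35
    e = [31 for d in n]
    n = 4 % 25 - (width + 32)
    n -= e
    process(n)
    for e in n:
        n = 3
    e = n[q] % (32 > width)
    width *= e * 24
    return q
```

5

Transformed code:
def compute(d, q, n):
    record(width)
    q = width - 31
    q = 19 < 35
    e = []
    for d in n:
        e.append(31)
    n = 4 % 25 - (width + 32)
    n = n - e
    process(n)
    for e in n:
        n = 3
    e = n[q] % (32 > width)
    width = width * (e * 24)
    return q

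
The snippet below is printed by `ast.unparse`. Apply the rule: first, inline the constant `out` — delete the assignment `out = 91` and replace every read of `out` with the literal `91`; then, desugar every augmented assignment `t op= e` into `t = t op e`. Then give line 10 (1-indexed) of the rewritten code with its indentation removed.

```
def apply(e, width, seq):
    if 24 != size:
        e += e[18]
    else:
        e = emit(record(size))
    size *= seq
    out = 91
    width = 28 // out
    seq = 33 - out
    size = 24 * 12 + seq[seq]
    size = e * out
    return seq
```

size = e * 91

Transformed code:
def apply(e, width, seq):
    if 24 != size:
        e = e + e[18]
    else:
        e = emit(record(size))
    size = size * seq
    width = 28 // 91
    seq = 33 - 91
    size = 24 * 12 + seq[seq]
    size = e * 91
    return seq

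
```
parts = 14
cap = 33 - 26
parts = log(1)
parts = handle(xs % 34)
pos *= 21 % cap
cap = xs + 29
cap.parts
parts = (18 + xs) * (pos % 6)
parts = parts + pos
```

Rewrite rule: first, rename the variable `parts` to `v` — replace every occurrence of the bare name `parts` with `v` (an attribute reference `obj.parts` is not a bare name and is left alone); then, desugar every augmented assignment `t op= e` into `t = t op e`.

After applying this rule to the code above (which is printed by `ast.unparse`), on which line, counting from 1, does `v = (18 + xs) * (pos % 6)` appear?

Transformed code:
v = 14
cap = 33 - 26
v = log(1)
v = handle(xs % 34)
pos = pos * (21 % cap)
cap = xs + 29
cap.parts
v = (18 + xs) * (pos % 6)
v = v + pos

8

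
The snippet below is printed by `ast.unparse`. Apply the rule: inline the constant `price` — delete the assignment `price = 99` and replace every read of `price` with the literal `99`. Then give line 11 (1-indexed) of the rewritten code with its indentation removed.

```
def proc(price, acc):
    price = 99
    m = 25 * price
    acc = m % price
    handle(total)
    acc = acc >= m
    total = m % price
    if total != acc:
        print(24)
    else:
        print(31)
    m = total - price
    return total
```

Transformed code:
def proc(price, acc):
    m = 25 * 99
    acc = m % 99
    handle(total)
    acc = acc >= m
    total = m % 99
    if total != acc:
        print(24)
    else:
        print(31)
    m = total - 99
    return total

m = total - 99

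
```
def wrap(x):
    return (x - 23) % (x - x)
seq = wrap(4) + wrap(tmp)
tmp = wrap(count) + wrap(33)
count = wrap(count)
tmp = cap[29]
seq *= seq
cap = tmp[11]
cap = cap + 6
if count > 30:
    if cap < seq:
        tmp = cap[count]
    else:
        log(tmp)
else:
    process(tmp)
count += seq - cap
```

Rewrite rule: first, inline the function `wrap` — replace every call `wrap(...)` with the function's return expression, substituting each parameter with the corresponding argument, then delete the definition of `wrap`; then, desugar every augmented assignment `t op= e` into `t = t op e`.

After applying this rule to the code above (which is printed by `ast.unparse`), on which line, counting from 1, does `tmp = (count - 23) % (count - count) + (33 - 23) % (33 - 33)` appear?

Transformed code:
seq = (4 - 23) % (4 - 4) + (tmp - 23) % (tmp - tmp)
tmp = (count - 23) % (count - count) + (33 - 23) % (33 - 33)
count = (count - 23) % (count - count)
tmp = cap[29]
seq = seq * seq
cap = tmp[11]
cap = cap + 6
if count > 30:
    if cap < seq:
        tmp = cap[count]
    else:
        log(tmp)
else:
    process(tmp)
count = count + (seq - cap)

2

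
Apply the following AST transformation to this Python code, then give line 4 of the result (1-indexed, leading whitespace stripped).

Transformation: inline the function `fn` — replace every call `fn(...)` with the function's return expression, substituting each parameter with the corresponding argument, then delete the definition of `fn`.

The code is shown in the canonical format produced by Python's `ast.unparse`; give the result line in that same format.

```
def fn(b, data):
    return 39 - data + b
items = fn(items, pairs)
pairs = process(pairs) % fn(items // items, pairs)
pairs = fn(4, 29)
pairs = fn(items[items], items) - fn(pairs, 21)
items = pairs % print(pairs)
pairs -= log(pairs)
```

pairs = 39 - items + items[items] - (39 - 21 + pairs)

Transformed code:
items = 39 - pairs + items
pairs = process(pairs) % (39 - pairs + items // items)
pairs = 39 - 29 + 4
pairs = 39 - items + items[items] - (39 - 21 + pairs)
items = pairs % print(pairs)
pairs -= log(pairs)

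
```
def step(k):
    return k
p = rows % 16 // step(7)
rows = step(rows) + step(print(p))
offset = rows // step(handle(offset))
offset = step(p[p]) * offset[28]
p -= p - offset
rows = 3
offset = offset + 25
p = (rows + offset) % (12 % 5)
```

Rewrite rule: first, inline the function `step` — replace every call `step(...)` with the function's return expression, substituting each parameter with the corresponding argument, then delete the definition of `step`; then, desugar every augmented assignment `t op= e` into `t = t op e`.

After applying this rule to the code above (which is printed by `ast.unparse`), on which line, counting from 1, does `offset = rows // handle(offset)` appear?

Transformed code:
p = rows % 16 // 7
rows = rows + print(p)
offset = rows // handle(offset)
offset = p[p] * offset[28]
p = p - (p - offset)
rows = 3
offset = offset + 25
p = (rows + offset) % (12 % 5)

3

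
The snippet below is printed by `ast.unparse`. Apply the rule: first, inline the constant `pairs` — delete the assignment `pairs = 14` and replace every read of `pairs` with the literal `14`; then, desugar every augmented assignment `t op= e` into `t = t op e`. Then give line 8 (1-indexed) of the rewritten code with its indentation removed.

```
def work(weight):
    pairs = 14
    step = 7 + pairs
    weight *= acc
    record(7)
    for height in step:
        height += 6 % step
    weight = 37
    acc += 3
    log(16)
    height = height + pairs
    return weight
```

Transformed code:
def work(weight):
    step = 7 + 14
    weight = weight * acc
    record(7)
    for height in step:
        height = height + 6 % step
    weight = 37
    acc = acc + 3
    log(16)
    height = height + 14
    return weight

acc = acc + 3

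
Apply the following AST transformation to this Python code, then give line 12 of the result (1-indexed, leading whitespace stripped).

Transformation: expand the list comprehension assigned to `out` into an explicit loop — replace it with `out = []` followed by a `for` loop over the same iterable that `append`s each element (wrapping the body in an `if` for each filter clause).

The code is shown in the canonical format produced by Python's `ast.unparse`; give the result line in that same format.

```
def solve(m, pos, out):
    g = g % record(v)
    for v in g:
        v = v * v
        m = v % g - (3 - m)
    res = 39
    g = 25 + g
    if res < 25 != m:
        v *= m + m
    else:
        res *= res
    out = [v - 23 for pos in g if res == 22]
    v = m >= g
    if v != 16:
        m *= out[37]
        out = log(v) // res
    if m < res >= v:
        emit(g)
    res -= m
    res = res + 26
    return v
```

Transformed code:
def solve(m, pos, out):
    g = g % record(v)
    for v in g:
        v = v * v
        m = v % g - (3 - m)
    res = 39
    g = 25 + g
    if res < 25 != m:
        v *= m + m
    else:
        res *= res
    out = []
    for pos in g:
        if res == 22:
            out.append(v - 23)
    v = m >= g
    if v != 16:
        m *= out[37]
        out = log(v) // res
    if m < res >= v:
        emit(g)
    res -= m
    res = res + 26
    return v

out = []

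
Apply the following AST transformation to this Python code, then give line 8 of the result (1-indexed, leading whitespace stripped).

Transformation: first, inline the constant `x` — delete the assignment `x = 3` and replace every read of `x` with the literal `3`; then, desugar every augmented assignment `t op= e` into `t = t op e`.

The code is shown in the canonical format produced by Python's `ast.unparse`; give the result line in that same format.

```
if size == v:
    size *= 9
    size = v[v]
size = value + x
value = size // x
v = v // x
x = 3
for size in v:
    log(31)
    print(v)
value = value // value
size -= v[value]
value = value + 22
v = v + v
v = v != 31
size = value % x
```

log(31)

Transformed code:
if size == v:
    size = size * 9
    size = v[v]
size = value + 3
value = size // 3
v = v // 3
for size in v:
    log(31)
    print(v)
value = value // value
size = size - v[value]
value = value + 22
v = v + v
v = v != 31
size = value % 3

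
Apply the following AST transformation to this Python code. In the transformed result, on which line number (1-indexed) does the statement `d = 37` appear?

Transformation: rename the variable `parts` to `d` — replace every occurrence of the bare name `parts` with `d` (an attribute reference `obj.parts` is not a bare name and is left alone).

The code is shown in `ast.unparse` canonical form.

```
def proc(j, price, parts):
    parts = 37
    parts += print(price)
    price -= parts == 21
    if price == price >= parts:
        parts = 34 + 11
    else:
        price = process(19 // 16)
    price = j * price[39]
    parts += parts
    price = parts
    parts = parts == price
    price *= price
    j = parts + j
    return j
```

2

Transformed code:
def proc(j, price, d):
    d = 37
    d += print(price)
    price -= d == 21
    if price == price >= d:
        d = 34 + 11
    else:
        price = process(19 // 16)
    price = j * price[39]
    d += d
    price = d
    d = d == price
    price *= price
    j = d + j
    return j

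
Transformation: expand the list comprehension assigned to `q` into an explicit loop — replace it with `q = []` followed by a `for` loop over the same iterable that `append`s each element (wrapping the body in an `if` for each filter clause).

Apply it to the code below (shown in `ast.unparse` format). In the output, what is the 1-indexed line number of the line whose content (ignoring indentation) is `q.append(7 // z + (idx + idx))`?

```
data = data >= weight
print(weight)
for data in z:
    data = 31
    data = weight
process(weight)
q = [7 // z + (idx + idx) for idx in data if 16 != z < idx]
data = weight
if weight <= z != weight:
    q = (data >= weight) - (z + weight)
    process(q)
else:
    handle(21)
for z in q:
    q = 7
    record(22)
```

10

Transformed code:
data = data >= weight
print(weight)
for data in z:
    data = 31
    data = weight
process(weight)
q = []
for idx in data:
    if 16 != z < idx:
        q.append(7 // z + (idx + idx))
data = weight
if weight <= z != weight:
    q = (data >= weight) - (z + weight)
    process(q)
else:
    handle(21)
for z in q:
    q = 7
    record(22)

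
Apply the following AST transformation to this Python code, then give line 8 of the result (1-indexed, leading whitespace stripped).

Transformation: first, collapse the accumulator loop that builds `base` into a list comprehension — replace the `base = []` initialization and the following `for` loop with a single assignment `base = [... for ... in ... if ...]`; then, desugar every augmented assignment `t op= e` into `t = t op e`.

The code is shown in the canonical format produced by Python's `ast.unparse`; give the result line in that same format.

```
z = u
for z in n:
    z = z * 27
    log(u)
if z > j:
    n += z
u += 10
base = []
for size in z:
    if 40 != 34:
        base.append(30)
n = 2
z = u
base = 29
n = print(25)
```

Transformed code:
z = u
for z in n:
    z = z * 27
    log(u)
if z > j:
    n = n + z
u = u + 10
base = [30 for size in z if 40 != 34]
n = 2
z = u
base = 29
n = print(25)

base = [30 for size in z if 40 != 34]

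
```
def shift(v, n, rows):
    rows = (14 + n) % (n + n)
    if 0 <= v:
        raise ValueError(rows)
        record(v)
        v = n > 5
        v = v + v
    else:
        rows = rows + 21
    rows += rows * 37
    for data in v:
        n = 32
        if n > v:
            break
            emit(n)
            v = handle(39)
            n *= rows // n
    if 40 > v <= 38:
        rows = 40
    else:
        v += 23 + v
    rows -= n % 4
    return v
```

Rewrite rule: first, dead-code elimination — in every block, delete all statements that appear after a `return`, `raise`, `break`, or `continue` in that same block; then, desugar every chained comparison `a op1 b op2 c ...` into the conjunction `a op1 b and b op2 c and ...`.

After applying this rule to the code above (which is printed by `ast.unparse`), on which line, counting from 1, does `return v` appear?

Transformed code:
def shift(v, n, rows):
    rows = (14 + n) % (n + n)
    if 0 <= v:
        raise ValueError(rows)
    else:
        rows = rows + 21
    rows += rows * 37
    for data in v:
        n = 32
        if n > v:
            break
    if 40 > v and v <= 38:
        rows = 40
    else:
        v += 23 + v
    rows -= n % 4
    return v

17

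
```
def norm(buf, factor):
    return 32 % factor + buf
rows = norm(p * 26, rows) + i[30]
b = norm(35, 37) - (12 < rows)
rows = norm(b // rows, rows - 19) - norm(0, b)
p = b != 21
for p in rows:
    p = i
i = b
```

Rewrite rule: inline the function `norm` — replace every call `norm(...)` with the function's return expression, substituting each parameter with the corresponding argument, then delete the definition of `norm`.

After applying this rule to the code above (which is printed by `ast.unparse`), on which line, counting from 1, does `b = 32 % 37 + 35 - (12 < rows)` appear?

2

Transformed code:
rows = 32 % rows + p * 26 + i[30]
b = 32 % 37 + 35 - (12 < rows)
rows = 32 % (rows - 19) + b // rows - (32 % b + 0)
p = b != 21
for p in rows:
    p = i
i = b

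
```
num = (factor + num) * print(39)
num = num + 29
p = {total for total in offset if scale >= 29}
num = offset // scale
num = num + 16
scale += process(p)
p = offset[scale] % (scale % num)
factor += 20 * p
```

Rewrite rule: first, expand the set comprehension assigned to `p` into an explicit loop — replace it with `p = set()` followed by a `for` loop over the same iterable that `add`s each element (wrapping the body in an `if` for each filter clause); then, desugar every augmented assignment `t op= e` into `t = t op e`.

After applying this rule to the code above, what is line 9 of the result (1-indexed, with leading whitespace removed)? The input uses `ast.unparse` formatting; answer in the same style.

Transformed code:
num = (factor + num) * print(39)
num = num + 29
p = set()
for total in offset:
    if scale >= 29:
        p.add(total)
num = offset // scale
num = num + 16
scale = scale + process(p)
p = offset[scale] % (scale % num)
factor = factor + 20 * p

scale = scale + process(p)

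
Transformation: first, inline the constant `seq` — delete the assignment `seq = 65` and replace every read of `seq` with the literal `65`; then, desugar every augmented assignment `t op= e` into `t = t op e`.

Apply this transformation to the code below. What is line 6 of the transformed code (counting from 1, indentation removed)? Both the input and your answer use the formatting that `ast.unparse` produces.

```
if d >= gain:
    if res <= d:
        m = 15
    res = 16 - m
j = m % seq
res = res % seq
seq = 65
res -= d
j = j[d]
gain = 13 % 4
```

Transformed code:
if d >= gain:
    if res <= d:
        m = 15
    res = 16 - m
j = m % 65
res = res % 65
res = res - d
j = j[d]
gain = 13 % 4

res = res % 65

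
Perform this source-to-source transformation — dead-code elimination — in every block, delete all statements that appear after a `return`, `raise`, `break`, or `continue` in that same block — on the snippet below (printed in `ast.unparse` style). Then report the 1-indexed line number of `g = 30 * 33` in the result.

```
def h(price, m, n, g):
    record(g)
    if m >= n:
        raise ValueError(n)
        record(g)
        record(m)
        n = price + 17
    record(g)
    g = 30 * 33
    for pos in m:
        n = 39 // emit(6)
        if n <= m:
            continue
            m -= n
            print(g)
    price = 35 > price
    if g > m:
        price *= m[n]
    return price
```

Transformed code:
def h(price, m, n, g):
    record(g)
    if m >= n:
        raise ValueError(n)
    record(g)
    g = 30 * 33
    for pos in m:
        n = 39 // emit(6)
        if n <= m:
            continue
    price = 35 > price
    if g > m:
        price *= m[n]
    return price

6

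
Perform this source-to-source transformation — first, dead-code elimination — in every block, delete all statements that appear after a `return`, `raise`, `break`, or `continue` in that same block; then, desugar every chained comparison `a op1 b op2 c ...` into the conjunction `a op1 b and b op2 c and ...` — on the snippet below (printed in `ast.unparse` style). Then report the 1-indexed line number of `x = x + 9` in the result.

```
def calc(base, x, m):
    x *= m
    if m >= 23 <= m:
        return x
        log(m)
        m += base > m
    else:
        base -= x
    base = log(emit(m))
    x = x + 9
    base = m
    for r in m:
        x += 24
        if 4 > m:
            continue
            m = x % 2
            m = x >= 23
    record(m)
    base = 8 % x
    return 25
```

Transformed code:
def calc(base, x, m):
    x *= m
    if m >= 23 and 23 <= m:
        return x
    else:
        base -= x
    base = log(emit(m))
    x = x + 9
    base = m
    for r in m:
        x += 24
        if 4 > m:
            continue
    record(m)
    base = 8 % x
    return 25

8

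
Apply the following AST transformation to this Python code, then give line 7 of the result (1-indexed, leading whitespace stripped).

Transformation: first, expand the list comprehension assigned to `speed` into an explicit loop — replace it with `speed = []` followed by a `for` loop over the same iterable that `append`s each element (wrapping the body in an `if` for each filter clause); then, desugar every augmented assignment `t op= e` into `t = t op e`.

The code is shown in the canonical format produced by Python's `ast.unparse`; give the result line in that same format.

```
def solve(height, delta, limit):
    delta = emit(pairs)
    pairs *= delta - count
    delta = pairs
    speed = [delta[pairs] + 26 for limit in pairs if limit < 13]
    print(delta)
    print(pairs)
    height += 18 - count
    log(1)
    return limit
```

if limit < 13:

Transformed code:
def solve(height, delta, limit):
    delta = emit(pairs)
    pairs = pairs * (delta - count)
    delta = pairs
    speed = []
    for limit in pairs:
        if limit < 13:
            speed.append(delta[pairs] + 26)
    print(delta)
    print(pairs)
    height = height + (18 - count)
    log(1)
    return limit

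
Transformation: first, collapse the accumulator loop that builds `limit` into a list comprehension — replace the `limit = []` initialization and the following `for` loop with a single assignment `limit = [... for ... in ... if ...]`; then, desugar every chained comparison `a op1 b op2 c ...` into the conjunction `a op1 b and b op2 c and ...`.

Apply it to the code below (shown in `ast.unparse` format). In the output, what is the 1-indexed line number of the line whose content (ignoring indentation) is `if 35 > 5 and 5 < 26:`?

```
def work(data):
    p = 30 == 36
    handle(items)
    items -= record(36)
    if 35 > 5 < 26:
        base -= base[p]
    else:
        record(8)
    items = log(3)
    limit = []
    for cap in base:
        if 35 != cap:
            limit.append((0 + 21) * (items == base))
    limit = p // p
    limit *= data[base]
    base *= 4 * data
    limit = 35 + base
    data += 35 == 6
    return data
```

Transformed code:
def work(data):
    p = 30 == 36
    handle(items)
    items -= record(36)
    if 35 > 5 and 5 < 26:
        base -= base[p]
    else:
        record(8)
    items = log(3)
    limit = [(0 + 21) * (items == base) for cap in base if 35 != cap]
    limit = p // p
    limit *= data[base]
    base *= 4 * data
    limit = 35 + base
    data += 35 == 6
    return data

5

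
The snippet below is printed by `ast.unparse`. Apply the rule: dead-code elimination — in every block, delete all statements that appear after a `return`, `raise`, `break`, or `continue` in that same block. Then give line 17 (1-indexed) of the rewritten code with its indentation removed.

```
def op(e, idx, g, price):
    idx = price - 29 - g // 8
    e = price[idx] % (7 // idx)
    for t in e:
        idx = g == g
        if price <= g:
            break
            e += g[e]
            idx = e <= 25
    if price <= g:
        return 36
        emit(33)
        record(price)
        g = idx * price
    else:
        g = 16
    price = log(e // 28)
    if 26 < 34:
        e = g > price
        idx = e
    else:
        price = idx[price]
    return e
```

Transformed code:
def op(e, idx, g, price):
    idx = price - 29 - g // 8
    e = price[idx] % (7 // idx)
    for t in e:
        idx = g == g
        if price <= g:
            break
    if price <= g:
        return 36
    else:
        g = 16
    price = log(e // 28)
    if 26 < 34:
        e = g > price
        idx = e
    else:
        price = idx[price]
    return e

price = idx[price]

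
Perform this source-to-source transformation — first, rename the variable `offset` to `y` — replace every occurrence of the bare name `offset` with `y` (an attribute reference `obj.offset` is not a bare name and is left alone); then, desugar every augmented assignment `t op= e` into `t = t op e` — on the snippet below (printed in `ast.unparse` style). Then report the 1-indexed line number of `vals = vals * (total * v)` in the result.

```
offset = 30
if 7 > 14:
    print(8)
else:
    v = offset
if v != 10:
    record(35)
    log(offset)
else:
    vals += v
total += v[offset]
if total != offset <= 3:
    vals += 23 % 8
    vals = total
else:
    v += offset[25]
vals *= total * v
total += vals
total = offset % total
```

Transformed code:
y = 30
if 7 > 14:
    print(8)
else:
    v = y
if v != 10:
    record(35)
    log(y)
else:
    vals = vals + v
total = total + v[y]
if total != y <= 3:
    vals = vals + 23 % 8
    vals = total
else:
    v = v + y[25]
vals = vals * (total * v)
total = total + vals
total = y % total

17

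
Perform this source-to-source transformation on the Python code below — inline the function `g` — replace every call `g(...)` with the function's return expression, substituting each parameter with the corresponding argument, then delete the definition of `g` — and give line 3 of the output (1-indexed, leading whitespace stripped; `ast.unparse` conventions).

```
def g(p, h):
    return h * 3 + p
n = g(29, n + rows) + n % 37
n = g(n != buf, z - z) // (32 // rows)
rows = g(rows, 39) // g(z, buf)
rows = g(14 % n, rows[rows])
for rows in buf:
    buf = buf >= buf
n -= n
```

rows = (39 * 3 + rows) // (buf * 3 + z)

Transformed code:
n = (n + rows) * 3 + 29 + n % 37
n = ((z - z) * 3 + (n != buf)) // (32 // rows)
rows = (39 * 3 + rows) // (buf * 3 + z)
rows = rows[rows] * 3 + 14 % n
for rows in buf:
    buf = buf >= buf
n -= n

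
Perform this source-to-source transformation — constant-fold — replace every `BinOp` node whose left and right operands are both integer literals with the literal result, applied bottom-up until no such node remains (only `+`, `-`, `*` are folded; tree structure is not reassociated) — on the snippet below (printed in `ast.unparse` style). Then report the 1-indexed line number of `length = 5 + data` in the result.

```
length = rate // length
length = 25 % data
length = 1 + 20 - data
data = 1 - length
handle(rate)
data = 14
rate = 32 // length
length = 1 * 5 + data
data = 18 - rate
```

Transformed code:
length = rate // length
length = 25 % data
length = 21 - data
data = 1 - length
handle(rate)
data = 14
rate = 32 // length
length = 5 + data
data = 18 - rate

8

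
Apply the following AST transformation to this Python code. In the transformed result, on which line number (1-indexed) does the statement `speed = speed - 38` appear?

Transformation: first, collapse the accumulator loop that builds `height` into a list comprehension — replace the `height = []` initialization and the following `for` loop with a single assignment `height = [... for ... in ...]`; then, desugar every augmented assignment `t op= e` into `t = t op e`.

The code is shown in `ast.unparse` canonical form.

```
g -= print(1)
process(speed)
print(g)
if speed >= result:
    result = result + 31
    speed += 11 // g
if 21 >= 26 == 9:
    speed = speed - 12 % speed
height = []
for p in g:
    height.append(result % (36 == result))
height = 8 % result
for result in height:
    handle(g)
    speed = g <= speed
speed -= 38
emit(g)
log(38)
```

14

Transformed code:
g = g - print(1)
process(speed)
print(g)
if speed >= result:
    result = result + 31
    speed = speed + 11 // g
if 21 >= 26 == 9:
    speed = speed - 12 % speed
height = [result % (36 == result) for p in g]
height = 8 % result
for result in height:
    handle(g)
    speed = g <= speed
speed = speed - 38
emit(g)
log(38)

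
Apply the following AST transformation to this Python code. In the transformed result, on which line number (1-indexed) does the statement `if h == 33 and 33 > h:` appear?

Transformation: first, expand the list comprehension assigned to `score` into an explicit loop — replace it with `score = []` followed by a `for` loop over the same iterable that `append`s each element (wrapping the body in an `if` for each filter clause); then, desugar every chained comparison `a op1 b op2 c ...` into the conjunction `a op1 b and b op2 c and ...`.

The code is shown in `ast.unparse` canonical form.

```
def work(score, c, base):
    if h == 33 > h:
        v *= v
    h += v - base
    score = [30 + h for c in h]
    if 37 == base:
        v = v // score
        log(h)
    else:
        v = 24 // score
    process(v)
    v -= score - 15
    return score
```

2

Transformed code:
def work(score, c, base):
    if h == 33 and 33 > h:
        v *= v
    h += v - base
    score = []
    for c in h:
        score.append(30 + h)
    if 37 == base:
        v = v // score
        log(h)
    else:
        v = 24 // score
    process(v)
    v -= score - 15
    return score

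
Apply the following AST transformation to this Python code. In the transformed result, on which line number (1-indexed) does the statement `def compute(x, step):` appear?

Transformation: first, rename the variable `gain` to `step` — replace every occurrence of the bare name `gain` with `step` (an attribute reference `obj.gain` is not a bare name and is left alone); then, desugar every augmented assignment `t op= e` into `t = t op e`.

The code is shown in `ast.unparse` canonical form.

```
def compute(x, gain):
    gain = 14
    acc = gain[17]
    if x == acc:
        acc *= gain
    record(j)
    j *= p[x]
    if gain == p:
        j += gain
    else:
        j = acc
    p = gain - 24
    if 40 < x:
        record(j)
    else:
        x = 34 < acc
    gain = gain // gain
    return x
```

1

Transformed code:
def compute(x, step):
    step = 14
    acc = step[17]
    if x == acc:
        acc = acc * step
    record(j)
    j = j * p[x]
    if step == p:
        j = j + step
    else:
        j = acc
    p = step - 24
    if 40 < x:
        record(j)
    else:
        x = 34 < acc
    step = step // step
    return x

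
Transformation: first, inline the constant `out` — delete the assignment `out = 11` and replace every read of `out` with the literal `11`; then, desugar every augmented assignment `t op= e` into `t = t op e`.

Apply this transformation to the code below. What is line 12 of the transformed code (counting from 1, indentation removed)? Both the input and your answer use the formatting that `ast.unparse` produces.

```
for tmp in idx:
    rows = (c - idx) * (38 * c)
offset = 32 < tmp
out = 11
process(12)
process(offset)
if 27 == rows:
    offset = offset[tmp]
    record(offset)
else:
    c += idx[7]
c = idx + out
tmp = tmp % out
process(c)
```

Transformed code:
for tmp in idx:
    rows = (c - idx) * (38 * c)
offset = 32 < tmp
process(12)
process(offset)
if 27 == rows:
    offset = offset[tmp]
    record(offset)
else:
    c = c + idx[7]
c = idx + 11
tmp = tmp % 11
process(c)

tmp = tmp % 11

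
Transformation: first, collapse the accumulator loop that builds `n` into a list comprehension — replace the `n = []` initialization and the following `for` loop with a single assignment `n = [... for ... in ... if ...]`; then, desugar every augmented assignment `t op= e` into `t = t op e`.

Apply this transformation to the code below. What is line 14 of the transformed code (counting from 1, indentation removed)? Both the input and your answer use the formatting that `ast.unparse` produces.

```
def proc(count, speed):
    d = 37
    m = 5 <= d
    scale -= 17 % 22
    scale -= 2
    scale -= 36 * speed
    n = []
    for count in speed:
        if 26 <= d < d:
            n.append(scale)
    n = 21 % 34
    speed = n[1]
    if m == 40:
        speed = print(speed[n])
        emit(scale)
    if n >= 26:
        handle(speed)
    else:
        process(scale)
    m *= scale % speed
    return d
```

Transformed code:
def proc(count, speed):
    d = 37
    m = 5 <= d
    scale = scale - 17 % 22
    scale = scale - 2
    scale = scale - 36 * speed
    n = [scale for count in speed if 26 <= d < d]
    n = 21 % 34
    speed = n[1]
    if m == 40:
        speed = print(speed[n])
        emit(scale)
    if n >= 26:
        handle(speed)
    else:
        process(scale)
    m = m * (scale % speed)
    return d

handle(speed)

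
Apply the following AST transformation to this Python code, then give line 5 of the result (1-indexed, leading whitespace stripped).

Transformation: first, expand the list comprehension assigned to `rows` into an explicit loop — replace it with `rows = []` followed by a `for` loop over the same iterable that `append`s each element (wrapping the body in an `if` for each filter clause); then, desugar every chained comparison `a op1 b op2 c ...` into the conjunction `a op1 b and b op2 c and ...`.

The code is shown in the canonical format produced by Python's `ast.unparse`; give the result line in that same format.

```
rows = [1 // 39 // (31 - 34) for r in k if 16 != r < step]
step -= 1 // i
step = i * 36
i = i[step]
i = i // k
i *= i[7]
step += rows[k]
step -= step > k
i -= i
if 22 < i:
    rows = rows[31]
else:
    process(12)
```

step -= 1 // i

Transformed code:
rows = []
for r in k:
    if 16 != r and r < step:
        rows.append(1 // 39 // (31 - 34))
step -= 1 // i
step = i * 36
i = i[step]
i = i // k
i *= i[7]
step += rows[k]
step -= step > k
i -= i
if 22 < i:
    rows = rows[31]
else:
    process(12)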